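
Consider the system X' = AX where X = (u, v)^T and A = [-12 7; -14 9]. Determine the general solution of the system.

Coefficient matrix A = [[-12, 7], [-14, 9]].
Characteristic polynomial det(A - λI) = λ^2 + 3λ - 10 = 0.
Eigenvalues λ = -5, 2.
For λ=-5: (A-λI) row 1 is [-7, 7], so an eigenvector is (1, 1).
For λ=2: (A-λI) row 1 is [-14, 7], so an eigenvector is (1, 2).
General solution: K_1e^(-5t)(1,1) + K_2e^(2t)(1,2).

u(t) = K_1e^(-5t) + K_2e^(2t), v(t) = K_1e^(-5t) + 2K_2e^(2t)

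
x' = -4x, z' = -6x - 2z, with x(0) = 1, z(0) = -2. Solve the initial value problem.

Coefficient matrix A = [[-4, 0], [-6, -2]].
Characteristic polynomial det(A - λI) = λ^2 + 6λ + 8 = 0.
Eigenvalues λ = -4, -2.
For λ=-4: (A-λI) row 2 is [-6, 2], so an eigenvector is (1, 3).
For λ=-2: (A-λI) row 1 is [-2, 0], so an eigenvector is (0, -1).
General solution: c_1e^(-4t)(1,3) + c_2e^(-2t)(0,-1).
Applying x(0)=1, z(0)=-2 gives c_1=1, c_2=5.

x(t) = e^(-4t), z(t) = -5e^(-2t) + 3e^(-4t)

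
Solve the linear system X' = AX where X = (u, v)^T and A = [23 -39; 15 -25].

Coefficient matrix A = [[23, -39], [15, -25]].
Characteristic polynomial det(A - λI) = λ^2 + 2λ + 10 = 0.
Eigenvalues λ = -1 ± 3i (complex conjugate pair).
For λ=-1+3i: an eigenvector is (-2,-1) - i(-3,-2) = (-2 + 3i, -1 + 2i).
A real fundamental pair from Re and Im of e^((-1+3i)t)v: X_1 = e^(-t)(cos(3t)·(-2,-1) + sin(3t)·(-3,-2)), X_2 = e^(-t)(sin(3t)·(-2,-1) - cos(3t)·(-3,-2)).
General solution: c_1X_1 + c_2X_2.

u(t) = -3c_1e^(-t)sin(3t) - 2c_1e^(-t)cos(3t) - 2c_2e^(-t)sin(3t) + 3c_2e^(-t)cos(3t), v(t) = -2c_1e^(-t)sin(3t) - c_1e^(-t)cos(3t) - c_2e^(-t)sin(3t) + 2c_2e^(-t)cos(3t)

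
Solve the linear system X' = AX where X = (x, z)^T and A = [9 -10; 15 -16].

Coefficient matrix A = [[9, -10], [15, -16]].
Characteristic polynomial det(A - λI) = λ^2 + 7λ + 6 = 0.
Eigenvalues λ = -6, -1.
For λ=-6: (A-λI) row 1 is [15, -10], so an eigenvector is (2, 3).
For λ=-1: (A-λI) row 1 is [10, -10], so an eigenvector is (1, 1).
General solution: K_1e^(-6t)(2,3) + K_2e^(-t)(1,1).

x(t) = 2K_1e^(-6t) + K_2e^(-t), z(t) = 3K_1e^(-6t) + K_2e^(-t)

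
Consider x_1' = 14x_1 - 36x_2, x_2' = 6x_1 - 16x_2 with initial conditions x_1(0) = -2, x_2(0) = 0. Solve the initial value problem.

x_1(t) = -6e^(2t) + 4e^(-4t), x_2(t) = -2e^(2t) + 2e^(-4t)

Coefficient matrix A = [[14, -36], [6, -16]].
Characteristic polynomial det(A - λI) = λ^2 + 2λ - 8 = 0.
Eigenvalues λ = -4, 2.
For λ=-4: (A-λI) row 1 is [18, -36], so an eigenvector is (-2, -1).
For λ=2: (A-λI) row 1 is [12, -36], so an eigenvector is (3, 1).
General solution: K_1e^(-4t)(-2,-1) + K_2e^(2t)(3,1).
Applying x_1(0)=-2, x_2(0)=0 gives K_1=-2, K_2=-2.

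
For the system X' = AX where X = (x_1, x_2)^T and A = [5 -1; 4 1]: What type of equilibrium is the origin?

unstable improper node

A = [[5,-1],[4,1]]; det(A-λI) = λ^2 - 6λ + 9.
repeated λ = 3 with a single eigenvector.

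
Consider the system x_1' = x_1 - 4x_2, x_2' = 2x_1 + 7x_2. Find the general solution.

Coefficient matrix A = [[1, -4], [2, 7]].
Characteristic polynomial det(A - λI) = λ^2 - 8λ + 15 = 0.
Eigenvalues λ = 3, 5.
For λ=3: (A-λI) row 1 is [-2, -4], so an eigenvector is (-2, 1).
For λ=5: (A-λI) row 1 is [-4, -4], so an eigenvector is (1, -1).
General solution: C_1e^(3t)(-2,1) + C_2e^(5t)(1,-1).

x_1(t) = -2C_1e^(3t) + C_2e^(5t), x_2(t) = C_1e^(3t) - C_2e^(5t)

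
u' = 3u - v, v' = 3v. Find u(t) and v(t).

u(t) = K_1e^(3t) + K_2te^(3t) - 2K_2e^(3t), v(t) = -K_2e^(3t)

Coefficient matrix A = [[3, -1], [0, 3]].
Characteristic polynomial det(A - λI) = λ^2 - 6λ + 9 = 0.
Single eigenvalue λ = 3 with algebraic multiplicity 2.
Eigenvector v = (1,0); generalized eigenvector w with (A-λI)w=v is (-2,-1).
General solution: e^(3t)[K_1·v + K_2·(t·v + w)].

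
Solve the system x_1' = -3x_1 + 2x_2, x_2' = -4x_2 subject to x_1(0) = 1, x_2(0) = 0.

Coefficient matrix A = [[-3, 2], [0, -4]].
Characteristic polynomial det(A - λI) = λ^2 + 7λ + 12 = 0.
Eigenvalues λ = -3, -4.
For λ=-3: (A-λI) row 1 is [0, 2], so an eigenvector is (-1, 0).
For λ=-4: (A-λI) row 1 is [1, 2], so an eigenvector is (2, -1).
General solution: K_1e^(-3t)(-1,0) + K_2e^(-4t)(2,-1).
Applying x_1(0)=1, x_2(0)=0 gives K_1=-1, K_2=0.

x_1(t) = e^(-3t), x_2(t) = 0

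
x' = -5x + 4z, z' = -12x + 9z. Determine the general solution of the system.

Coefficient matrix A = [[-5, 4], [-12, 9]].
Characteristic polynomial det(A - λI) = λ^2 - 4λ + 3 = 0.
Eigenvalues λ = 3, 1.
For λ=3: (A-λI) row 1 is [-8, 4], so an eigenvector is (-1, -2).
For λ=1: (A-λI) row 1 is [-6, 4], so an eigenvector is (2, 3).
General solution: c_1e^(3t)(-1,-2) + c_2e^(t)(2,3).

x(t) = -c_1e^(3t) + 2c_2e^(t), z(t) = -2c_1e^(3t) + 3c_2e^(t)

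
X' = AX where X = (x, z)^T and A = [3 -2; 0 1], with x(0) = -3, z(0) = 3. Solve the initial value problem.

Coefficient matrix A = [[3, -2], [0, 1]].
Characteristic polynomial det(A - λI) = λ^2 - 4λ + 3 = 0.
Eigenvalues λ = 3, 1.
For λ=3: (A-λI) row 1 is [0, -2], so an eigenvector is (1, 0).
For λ=1: (A-λI) row 1 is [2, -2], so an eigenvector is (-1, -1).
General solution: K_1e^(3t)(1,0) + K_2e^(t)(-1,-1).
Applying x(0)=-3, z(0)=3 gives K_1=-6, K_2=-3.

x(t) = -6e^(3t) + 3e^(t), z(t) = 3e^(t)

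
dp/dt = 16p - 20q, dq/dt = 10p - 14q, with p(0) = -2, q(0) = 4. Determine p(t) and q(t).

p(t) = -12e^(6t) + 10e^(-4t), q(t) = -6e^(6t) + 10e^(-4t)

Coefficient matrix A = [[16, -20], [10, -14]].
Characteristic polynomial det(A - λI) = λ^2 - 2λ - 24 = 0.
Eigenvalues λ = 6, -4.
For λ=6: (A-λI) row 1 is [10, -20], so an eigenvector is (-2, -1).
For λ=-4: (A-λI) row 1 is [20, -20], so an eigenvector is (-1, -1).
General solution: K_1e^(6t)(-2,-1) + K_2e^(-4t)(-1,-1).
Applying p(0)=-2, q(0)=4 gives K_1=6, K_2=-10.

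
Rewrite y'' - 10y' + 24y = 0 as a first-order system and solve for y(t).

Let x_1 = y, x_2 = y'. Then x_1' = x_2 and x_2' = -24x_1 + 10x_2.
A = [[0,1],[-24,10]]; det(A-λI) = λ^2 - 10λ + 24.
Eigenvalues λ = 6, 4 with eigenvectors (1,6), (1,4).

y(t) = c_1e^(6t) + c_2e^(4t)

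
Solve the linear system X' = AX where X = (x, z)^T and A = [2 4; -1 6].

Coefficient matrix A = [[2, 4], [-1, 6]].
Characteristic polynomial det(A - λI) = λ^2 - 8λ + 16 = 0.
Single eigenvalue λ = 4 with algebraic multiplicity 2.
Eigenvector v = (2,1); generalized eigenvector w with (A-λI)w=v is (3,2).
General solution: e^(4t)[K_1·v + K_2·(t·v + w)].

x(t) = 2K_1e^(4t) + 2K_2te^(4t) + 3K_2e^(4t), z(t) = K_1e^(4t) + K_2te^(4t) + 2K_2e^(4t)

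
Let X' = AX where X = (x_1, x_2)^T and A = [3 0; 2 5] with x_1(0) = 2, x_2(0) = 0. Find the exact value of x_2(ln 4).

1920

A = [[3,0],[2,5]]; eigenvalues λ = 5, 3.
Eigenvectors: (0,-1) for λ=5, (-1,1) for λ=3.
From the initial condition, c_1 = -2, c_2 = -2.
x_2(ln 4) = (-2)(4^5)(-1) + (-2)(4^3)(1) = 1920.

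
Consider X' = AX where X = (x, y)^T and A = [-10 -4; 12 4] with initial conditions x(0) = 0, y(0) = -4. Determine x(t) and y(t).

Coefficient matrix A = [[-10, -4], [12, 4]].
Characteristic polynomial det(A - λI) = λ^2 + 6λ + 8 = 0.
Eigenvalues λ = -4, -2.
For λ=-4: (A-λI) row 1 is [-6, -4], so an eigenvector is (2, -3).
For λ=-2: (A-λI) row 1 is [-8, -4], so an eigenvector is (-1, 2).
General solution: K_1e^(-4t)(2,-3) + K_2e^(-2t)(-1,2).
Applying x(0)=0, y(0)=-4 gives K_1=-4, K_2=-8.

x(t) = 8e^(-2t) - 8e^(-4t), y(t) = -16e^(-2t) + 12e^(-4t)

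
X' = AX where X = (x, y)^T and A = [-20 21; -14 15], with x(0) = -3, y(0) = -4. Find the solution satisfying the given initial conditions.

x(t) = -6e^(t) + 3e^(-6t), y(t) = -6e^(t) + 2e^(-6t)

Coefficient matrix A = [[-20, 21], [-14, 15]].
Characteristic polynomial det(A - λI) = λ^2 + 5λ - 6 = 0.
Eigenvalues λ = -6, 1.
For λ=-6: (A-λI) row 1 is [-14, 21], so an eigenvector is (-3, -2).
For λ=1: (A-λI) row 1 is [-21, 21], so an eigenvector is (-1, -1).
General solution: K_1e^(-6t)(-3,-2) + K_2e^(t)(-1,-1).
Applying x(0)=-3, y(0)=-4 gives K_1=-1, K_2=6.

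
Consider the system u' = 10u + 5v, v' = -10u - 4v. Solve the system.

u(t) = 2C_1e^(3t)sin(t) + C_1e^(3t)cos(t) + C_2e^(3t)sin(t) - 2C_2e^(3t)cos(t), v(t) = -3C_1e^(3t)sin(t) - C_1e^(3t)cos(t) - C_2e^(3t)sin(t) + 3C_2e^(3t)cos(t)

Coefficient matrix A = [[10, 5], [-10, -4]].
Characteristic polynomial det(A - λI) = λ^2 - 6λ + 10 = 0.
Eigenvalues λ = 3 ± i (complex conjugate pair).
For λ=3+i: an eigenvector is (1,-1) - i(2,-3) = (1 - 2i, -1 + 3i).
A real fundamental pair from Re and Im of e^((3+i)t)v: X_1 = e^(3t)(cos(t)·(1,-1) + sin(t)·(2,-3)), X_2 = e^(3t)(sin(t)·(1,-1) - cos(t)·(2,-3)).
General solution: C_1X_1 + C_2X_2.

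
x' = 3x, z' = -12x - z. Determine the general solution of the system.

Coefficient matrix A = [[3, 0], [-12, -1]].
Characteristic polynomial det(A - λI) = λ^2 - 2λ - 3 = 0.
Eigenvalues λ = -1, 3.
For λ=-1: (A-λI) row 1 is [4, 0], so an eigenvector is (0, -1).
For λ=3: (A-λI) row 2 is [-12, -4], so an eigenvector is (1, -3).
General solution: C_1e^(-t)(0,-1) + C_2e^(3t)(1,-3).

x(t) = C_2e^(3t), z(t) = -C_1e^(-t) - 3C_2e^(3t)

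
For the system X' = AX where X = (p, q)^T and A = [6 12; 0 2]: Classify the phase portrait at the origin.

unstable node

A = [[6,12],[0,2]]; det(A-λI) = λ^2 - 8λ + 12.
λ = 2, 6: both positive.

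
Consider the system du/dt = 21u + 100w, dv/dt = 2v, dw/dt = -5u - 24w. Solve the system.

u(t) = 4c_1e^(-4t) + 5c_3e^(t), v(t) = c_2e^(2t), w(t) = -c_1e^(-4t) - c_3e^(t)

Coefficient matrix A = [[21, 0, 100], [0, 2, 0], [-5, 0, -24]].
det(A - λI) = 0 gives eigenvalues λ = -4, 2, 1.
For λ=-4: eigenvector (4,0,-1).
For λ=2: eigenvector (0,1,0).
For λ=1: eigenvector (5,0,-1).
General solution: c_1e^(-4t)(4,0,-1) + c_2e^(2t)(0,1,0) + c_3e^(t)(5,0,-1).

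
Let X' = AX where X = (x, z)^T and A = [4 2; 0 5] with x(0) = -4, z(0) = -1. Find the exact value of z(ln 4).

A = [[4,2],[0,5]]; eigenvalues λ = 4, 5.
Eigenvectors: (1,0) for λ=4, (2,1) for λ=5.
From the initial condition, c_1 = -2, c_2 = -1.
z(ln 4) = (-2)(4^4)(0) + (-1)(4^5)(1) = -1024.

-1024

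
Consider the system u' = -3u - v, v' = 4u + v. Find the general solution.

Coefficient matrix A = [[-3, -1], [4, 1]].
Characteristic polynomial det(A - λI) = λ^2 + 2λ + 1 = 0.
Single eigenvalue λ = -1 with algebraic multiplicity 2.
Eigenvector v = (-1,2); generalized eigenvector w with (A-λI)w=v is (0,1).
General solution: e^(-t)[C_1·v + C_2·(t·v + w)].

u(t) = -C_1e^(-t) - C_2te^(-t), v(t) = 2C_1e^(-t) + 2C_2te^(-t) + C_2e^(-t)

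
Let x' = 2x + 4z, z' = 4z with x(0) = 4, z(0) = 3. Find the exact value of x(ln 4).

1504

A = [[2,4],[0,4]]; eigenvalues λ = 4, 2.
Eigenvectors: (-2,-1) for λ=4, (-1,0) for λ=2.
From the initial condition, c_1 = -3, c_2 = 2.
x(ln 4) = (-3)(4^4)(-2) + (2)(4^2)(-1) = 1504.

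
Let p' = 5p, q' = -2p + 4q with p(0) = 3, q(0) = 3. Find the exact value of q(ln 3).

-729

A = [[5,0],[-2,4]]; eigenvalues λ = 4, 5.
Eigenvectors: (0,-1) for λ=4, (1,-2) for λ=5.
From the initial condition, c_1 = -9, c_2 = 3.
q(ln 3) = (-9)(3^4)(-1) + (3)(3^5)(-2) = -729.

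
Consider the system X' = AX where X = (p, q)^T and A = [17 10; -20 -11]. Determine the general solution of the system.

Coefficient matrix A = [[17, 10], [-20, -11]].
Characteristic polynomial det(A - λI) = λ^2 - 6λ + 13 = 0.
Eigenvalues λ = 3 ± 2i (complex conjugate pair).
For λ=3+2i: an eigenvector is (-1,1) - i(-2,3) = (-1 + 2i, 1 - 3i).
A real fundamental pair from Re and Im of e^((3+2i)t)v: X_1 = e^(3t)(cos(2t)·(-1,1) + sin(2t)·(-2,3)), X_2 = e^(3t)(sin(2t)·(-1,1) - cos(2t)·(-2,3)).
General solution: K_1X_1 + K_2X_2.

p(t) = -2K_1e^(3t)sin(2t) - K_1e^(3t)cos(2t) - K_2e^(3t)sin(2t) + 2K_2e^(3t)cos(2t), q(t) = 3K_1e^(3t)sin(2t) + K_1e^(3t)cos(2t) + K_2e^(3t)sin(2t) - 3K_2e^(3t)cos(2t)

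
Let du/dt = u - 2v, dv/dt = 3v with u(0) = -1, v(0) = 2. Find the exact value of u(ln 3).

A = [[1,-2],[0,3]]; eigenvalues λ = 3, 1.
Eigenvectors: (1,-1) for λ=3, (-1,0) for λ=1.
From the initial condition, c_1 = -2, c_2 = -1.
u(ln 3) = (-2)(3^3)(1) + (-1)(3^1)(-1) = -51.

-51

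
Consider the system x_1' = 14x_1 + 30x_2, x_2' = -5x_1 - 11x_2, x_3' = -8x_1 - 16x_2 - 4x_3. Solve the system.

Coefficient matrix A = [[14, 30, 0], [-5, -11, 0], [-8, -16, -4]].
det(A - λI) = 0 gives eigenvalues λ = -1, 4, -4.
For λ=-1: eigenvector (-2,1,0).
For λ=4: eigenvector (3,-1,-1).
For λ=-4: eigenvector (0,0,1).
General solution: C_1e^(-t)(-2,1,0) + C_2e^(4t)(3,-1,-1) + C_3e^(-4t)(0,0,1).

x_1(t) = -2C_1e^(-t) + 3C_2e^(4t), x_2(t) = C_1e^(-t) - C_2e^(4t), x_3(t) = -C_2e^(4t) + C_3e^(-4t)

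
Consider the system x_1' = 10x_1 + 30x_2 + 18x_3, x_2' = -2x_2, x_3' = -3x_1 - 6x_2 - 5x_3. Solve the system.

x_1(t) = 3C_1e^(4t) - C_2e^(-2t) - 2C_3e^(t), x_2(t) = C_2e^(-2t), x_3(t) = -C_1e^(4t) - C_2e^(-2t) + C_3e^(t)

Coefficient matrix A = [[10, 30, 18], [0, -2, 0], [-3, -6, -5]].
det(A - λI) = 0 gives eigenvalues λ = 4, -2, 1.
For λ=4: eigenvector (3,0,-1).
For λ=-2: eigenvector (-1,1,-1).
For λ=1: eigenvector (-2,0,1).
General solution: C_1e^(4t)(3,0,-1) + C_2e^(-2t)(-1,1,-1) + C_3e^(t)(-2,0,1).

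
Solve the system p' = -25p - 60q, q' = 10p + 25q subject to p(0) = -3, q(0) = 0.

Coefficient matrix A = [[-25, -60], [10, 25]].
Characteristic polynomial det(A - λI) = λ^2 - 25 = 0.
Eigenvalues λ = -5, 5.
For λ=-5: (A-λI) row 1 is [-20, -60], so an eigenvector is (3, -1).
For λ=5: (A-λI) row 1 is [-30, -60], so an eigenvector is (2, -1).
General solution: C_1e^(-5t)(3,-1) + C_2e^(5t)(2,-1).
Applying p(0)=-3, q(0)=0 gives C_1=-3, C_2=3.

p(t) = 6e^(5t) - 9e^(-5t), q(t) = -3e^(5t) + 3e^(-5t)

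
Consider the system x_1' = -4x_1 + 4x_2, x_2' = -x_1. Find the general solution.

x_1(t) = 2K_1e^(-2t) + 2K_2te^(-2t) + 3K_2e^(-2t), x_2(t) = K_1e^(-2t) + K_2te^(-2t) + 2K_2e^(-2t)

Coefficient matrix A = [[-4, 4], [-1, 0]].
Characteristic polynomial det(A - λI) = λ^2 + 4λ + 4 = 0.
Single eigenvalue λ = -2 with algebraic multiplicity 2.
Eigenvector v = (2,1); generalized eigenvector w with (A-λI)w=v is (3,2).
General solution: e^(-2t)[K_1·v + K_2·(t·v + w)].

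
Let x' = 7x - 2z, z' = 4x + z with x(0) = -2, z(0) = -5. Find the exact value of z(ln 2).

-16

A = [[7,-2],[4,1]]; eigenvalues λ = 3, 5.
Eigenvectors: (-1,-2) for λ=3, (1,1) for λ=5.
From the initial condition, c_1 = 3, c_2 = 1.
z(ln 2) = (3)(2^3)(-2) + (1)(2^5)(1) = -16.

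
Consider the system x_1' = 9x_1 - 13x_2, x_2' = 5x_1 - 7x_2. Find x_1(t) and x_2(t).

Coefficient matrix A = [[9, -13], [5, -7]].
Characteristic polynomial det(A - λI) = λ^2 - 2λ + 2 = 0.
Eigenvalues λ = 1 ± i (complex conjugate pair).
For λ=1+i: an eigenvector is (3,2) - i(-2,-1) = (3 + 2i, 2 + i).
A real fundamental pair from Re and Im of e^((1+i)t)v: X_1 = e^(t)(cos(t)·(3,2) + sin(t)·(-2,-1)), X_2 = e^(t)(sin(t)·(3,2) - cos(t)·(-2,-1)).
General solution: C_1X_1 + C_2X_2.

x_1(t) = -2C_1e^(t)sin(t) + 3C_1e^(t)cos(t) + 3C_2e^(t)sin(t) + 2C_2e^(t)cos(t), x_2(t) = -C_1e^(t)sin(t) + 2C_1e^(t)cos(t) + 2C_2e^(t)sin(t) + C_2e^(t)cos(t)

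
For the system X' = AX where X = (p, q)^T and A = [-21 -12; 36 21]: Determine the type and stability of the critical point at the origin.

saddle

A = [[-21,-12],[36,21]]; det(A-λI) = λ^2 - 9.
λ = -3, 3: opposite signs.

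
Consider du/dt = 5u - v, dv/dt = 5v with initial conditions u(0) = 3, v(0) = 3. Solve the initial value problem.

Coefficient matrix A = [[5, -1], [0, 5]].
Characteristic polynomial det(A - λI) = λ^2 - 10λ + 25 = 0.
Single eigenvalue λ = 5 with algebraic multiplicity 2.
Eigenvector v = (-1,0); generalized eigenvector w with (A-λI)w=v is (-2,1).
General solution: e^(5t)[K_1·v + K_2·(t·v + w)].
Applying u(0)=3, v(0)=3 gives K_1=-9, K_2=3.

u(t) = -3te^(5t) + 3e^(5t), v(t) = 3e^(5t)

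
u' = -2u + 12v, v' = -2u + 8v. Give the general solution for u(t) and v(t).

Coefficient matrix A = [[-2, 12], [-2, 8]].
Characteristic polynomial det(A - λI) = λ^2 - 6λ + 8 = 0.
Eigenvalues λ = 2, 4.
For λ=2: (A-λI) row 1 is [-4, 12], so an eigenvector is (3, 1).
For λ=4: (A-λI) row 1 is [-6, 12], so an eigenvector is (-2, -1).
General solution: C_1e^(2t)(3,1) + C_2e^(4t)(-2,-1).

u(t) = 3C_1e^(2t) - 2C_2e^(4t), v(t) = C_1e^(2t) - C_2e^(4t)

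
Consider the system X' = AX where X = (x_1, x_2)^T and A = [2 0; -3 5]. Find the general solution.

x_1(t) = c_1e^(2t), x_2(t) = c_1e^(2t) - c_2e^(5t)

Coefficient matrix A = [[2, 0], [-3, 5]].
Characteristic polynomial det(A - λI) = λ^2 - 7λ + 10 = 0.
Eigenvalues λ = 2, 5.
For λ=2: (A-λI) row 2 is [-3, 3], so an eigenvector is (1, 1).
For λ=5: (A-λI) row 1 is [-3, 0], so an eigenvector is (0, -1).
General solution: c_1e^(2t)(1,1) + c_2e^(5t)(0,-1).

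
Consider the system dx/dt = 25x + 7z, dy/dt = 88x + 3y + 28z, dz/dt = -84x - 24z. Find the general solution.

x(t) = -c_1e^(4t) - c_3e^(-3t), y(t) = -4c_1e^(4t) + c_2e^(3t) - 4c_3e^(-3t), z(t) = 3c_1e^(4t) + 4c_3e^(-3t)

Coefficient matrix A = [[25, 0, 7], [88, 3, 28], [-84, 0, -24]].
det(A - λI) = 0 gives eigenvalues λ = 4, 3, -3.
For λ=4: eigenvector (-1,-4,3).
For λ=3: eigenvector (0,1,0).
For λ=-3: eigenvector (-1,-4,4).
General solution: c_1e^(4t)(-1,-4,3) + c_2e^(3t)(0,1,0) + c_3e^(-3t)(-1,-4,4).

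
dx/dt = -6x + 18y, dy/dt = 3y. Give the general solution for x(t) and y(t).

Coefficient matrix A = [[-6, 18], [0, 3]].
Characteristic polynomial det(A - λI) = λ^2 + 3λ - 18 = 0.
Eigenvalues λ = -6, 3.
For λ=-6: (A-λI) row 1 is [0, 18], so an eigenvector is (-1, 0).
For λ=3: (A-λI) row 1 is [-9, 18], so an eigenvector is (2, 1).
General solution: c_1e^(-6t)(-1,0) + c_2e^(3t)(2,1).

x(t) = -c_1e^(-6t) + 2c_2e^(3t), y(t) = c_2e^(3t)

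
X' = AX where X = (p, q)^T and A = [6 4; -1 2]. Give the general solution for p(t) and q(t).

p(t) = -2K_1e^(4t) - 2K_2te^(4t) - 3K_2e^(4t), q(t) = K_1e^(4t) + K_2te^(4t) + K_2e^(4t)

Coefficient matrix A = [[6, 4], [-1, 2]].
Characteristic polynomial det(A - λI) = λ^2 - 8λ + 16 = 0.
Single eigenvalue λ = 4 with algebraic multiplicity 2.
Eigenvector v = (-2,1); generalized eigenvector w with (A-λI)w=v is (-3,1).
General solution: e^(4t)[K_1·v + K_2·(t·v + w)].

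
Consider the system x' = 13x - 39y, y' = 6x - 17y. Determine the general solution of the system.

x(t) = -2K_1e^(-2t)sin(3t) - 3K_1e^(-2t)cos(3t) - 3K_2e^(-2t)sin(3t) + 2K_2e^(-2t)cos(3t), y(t) = -K_1e^(-2t)sin(3t) - K_1e^(-2t)cos(3t) - K_2e^(-2t)sin(3t) + K_2e^(-2t)cos(3t)

Coefficient matrix A = [[13, -39], [6, -17]].
Characteristic polynomial det(A - λI) = λ^2 + 4λ + 13 = 0.
Eigenvalues λ = -2 ± 3i (complex conjugate pair).
For λ=-2+3i: an eigenvector is (-3,-1) - i(-2,-1) = (-3 + 2i, -1 + i).
A real fundamental pair from Re and Im of e^((-2+3i)t)v: X_1 = e^(-2t)(cos(3t)·(-3,-1) + sin(3t)·(-2,-1)), X_2 = e^(-2t)(sin(3t)·(-3,-1) - cos(3t)·(-2,-1)).
General solution: K_1X_1 + K_2X_2.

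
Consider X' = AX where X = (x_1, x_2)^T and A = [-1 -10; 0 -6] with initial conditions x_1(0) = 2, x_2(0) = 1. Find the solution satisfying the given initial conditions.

Coefficient matrix A = [[-1, -10], [0, -6]].
Characteristic polynomial det(A - λI) = λ^2 + 7λ + 6 = 0.
Eigenvalues λ = -6, -1.
For λ=-6: (A-λI) row 1 is [5, -10], so an eigenvector is (-2, -1).
For λ=-1: (A-λI) row 1 is [0, -10], so an eigenvector is (1, 0).
General solution: c_1e^(-6t)(-2,-1) + c_2e^(-t)(1,0).
Applying x_1(0)=2, x_2(0)=1 gives c_1=-1, c_2=0.

x_1(t) = 2e^(-6t), x_2(t) = e^(-6t)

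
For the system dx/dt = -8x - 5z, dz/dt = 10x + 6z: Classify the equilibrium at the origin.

A = [[-8,-5],[10,6]]; det(A-λI) = λ^2 + 2λ + 2.
λ = -1 ± i: negative real part.

stable spiral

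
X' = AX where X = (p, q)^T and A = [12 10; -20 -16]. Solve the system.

p(t) = -2K_1e^(-2t)sin(2t) - K_1e^(-2t)cos(2t) - K_2e^(-2t)sin(2t) + 2K_2e^(-2t)cos(2t), q(t) = 3K_1e^(-2t)sin(2t) + K_1e^(-2t)cos(2t) + K_2e^(-2t)sin(2t) - 3K_2e^(-2t)cos(2t)

Coefficient matrix A = [[12, 10], [-20, -16]].
Characteristic polynomial det(A - λI) = λ^2 + 4λ + 8 = 0.
Eigenvalues λ = -2 ± 2i (complex conjugate pair).
For λ=-2+2i: an eigenvector is (-1,1) - i(-2,3) = (-1 + 2i, 1 - 3i).
A real fundamental pair from Re and Im of e^((-2+2i)t)v: X_1 = e^(-2t)(cos(2t)·(-1,1) + sin(2t)·(-2,3)), X_2 = e^(-2t)(sin(2t)·(-1,1) - cos(2t)·(-2,3)).
General solution: K_1X_1 + K_2X_2.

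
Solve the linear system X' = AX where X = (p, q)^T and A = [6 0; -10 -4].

p(t) = C_2e^(6t), q(t) = -C_1e^(-4t) - C_2e^(6t)

Coefficient matrix A = [[6, 0], [-10, -4]].
Characteristic polynomial det(A - λI) = λ^2 - 2λ - 24 = 0.
Eigenvalues λ = -4, 6.
For λ=-4: (A-λI) row 1 is [10, 0], so an eigenvector is (0, -1).
For λ=6: (A-λI) row 2 is [-10, -10], so an eigenvector is (1, -1).
General solution: C_1e^(-4t)(0,-1) + C_2e^(6t)(1,-1).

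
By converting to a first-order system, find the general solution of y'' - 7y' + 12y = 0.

y(t) = C_1e^(4t) + C_2e^(3t)

Let x_1 = y, x_2 = y'. Then x_1' = x_2 and x_2' = -12x_1 + 7x_2.
A = [[0,1],[-12,7]]; det(A-λI) = λ^2 - 7λ + 12.
Eigenvalues λ = 4, 3 with eigenvectors (1,4), (1,3).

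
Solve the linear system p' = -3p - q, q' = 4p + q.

p(t) = K_1e^(-t) + K_2te^(-t), q(t) = -2K_1e^(-t) - 2K_2te^(-t) - K_2e^(-t)

Coefficient matrix A = [[-3, -1], [4, 1]].
Characteristic polynomial det(A - λI) = λ^2 + 2λ + 1 = 0.
Single eigenvalue λ = -1 with algebraic multiplicity 2.
Eigenvector v = (1,-2); generalized eigenvector w with (A-λI)w=v is (0,-1).
General solution: e^(-t)[K_1·v + K_2·(t·v + w)].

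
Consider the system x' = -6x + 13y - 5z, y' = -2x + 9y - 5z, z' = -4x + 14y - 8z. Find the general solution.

x(t) = 3c_1e^(-4t) + c_2e^(2t) + c_3e^(-3t), y(t) = 2c_1e^(-4t) + c_2e^(2t) + c_3e^(-3t), z(t) = 4c_1e^(-4t) + c_2e^(2t) + 2c_3e^(-3t)

Coefficient matrix A = [[-6, 13, -5], [-2, 9, -5], [-4, 14, -8]].
det(A - λI) = 0 gives eigenvalues λ = -4, 2, -3.
For λ=-4: eigenvector (3,2,4).
For λ=2: eigenvector (1,1,1).
For λ=-3: eigenvector (1,1,2).
General solution: c_1e^(-4t)(3,2,4) + c_2e^(2t)(1,1,1) + c_3e^(-3t)(1,1,2).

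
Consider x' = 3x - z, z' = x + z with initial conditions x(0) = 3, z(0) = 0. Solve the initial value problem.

x(t) = 3te^(2t) + 3e^(2t), z(t) = 3te^(2t)

Coefficient matrix A = [[3, -1], [1, 1]].
Characteristic polynomial det(A - λI) = λ^2 - 4λ + 4 = 0.
Single eigenvalue λ = 2 with algebraic multiplicity 2.
Eigenvector v = (-1,-1); generalized eigenvector w with (A-λI)w=v is (1,2).
General solution: e^(2t)[K_1·v + K_2·(t·v + w)].
Applying x(0)=3, z(0)=0 gives K_1=-6, K_2=-3.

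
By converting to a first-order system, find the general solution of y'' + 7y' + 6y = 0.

y(t) = C_1e^(-6t) + C_2e^(-t)

Let x_1 = y, x_2 = y'. Then x_1' = x_2 and x_2' = -6x_1 - 7x_2.
A = [[0,1],[-6,-7]]; det(A-λI) = λ^2 + 7λ + 6.
Eigenvalues λ = -6, -1 with eigenvectors (1,-6), (1,-1).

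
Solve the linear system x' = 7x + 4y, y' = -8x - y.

x(t) = -K_1e^(3t)sin(4t) + K_2e^(3t)cos(4t), y(t) = K_1e^(3t)sin(4t) - K_1e^(3t)cos(4t) - K_2e^(3t)sin(4t) - K_2e^(3t)cos(4t)

Coefficient matrix A = [[7, 4], [-8, -1]].
Characteristic polynomial det(A - λI) = λ^2 - 6λ + 25 = 0.
Eigenvalues λ = 3 ± 4i (complex conjugate pair).
For λ=3+4i: an eigenvector is (0,-1) - i(-1,1) = (0 + i, -1 - i).
A real fundamental pair from Re and Im of e^((3+4i)t)v: X_1 = e^(3t)(cos(4t)·(0,-1) + sin(4t)·(-1,1)), X_2 = e^(3t)(sin(4t)·(0,-1) - cos(4t)·(-1,1)).
General solution: K_1X_1 + K_2X_2.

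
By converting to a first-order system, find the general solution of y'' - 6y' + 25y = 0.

y(t) = c_1e^(3t)cos(4t) + c_2e^(3t)sin(4t)

Let x_1 = y, x_2 = y'. Then x_1' = x_2 and x_2' = -25x_1 + 6x_2.
A = [[0,1],[-25,6]]; det(A-λI) = λ^2 - 6λ + 25.
Eigenvalues λ = 3 ± 4i.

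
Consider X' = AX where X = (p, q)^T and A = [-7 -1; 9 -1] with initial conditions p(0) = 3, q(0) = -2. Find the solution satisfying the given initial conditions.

p(t) = -7te^(-4t) + 3e^(-4t), q(t) = 21te^(-4t) - 2e^(-4t)

Coefficient matrix A = [[-7, -1], [9, -1]].
Characteristic polynomial det(A - λI) = λ^2 + 8λ + 16 = 0.
Single eigenvalue λ = -4 with algebraic multiplicity 2.
Eigenvector v = (1,-3); generalized eigenvector w with (A-λI)w=v is (0,-1).
General solution: e^(-4t)[C_1·v + C_2·(t·v + w)].
Applying p(0)=3, q(0)=-2 gives C_1=3, C_2=-7.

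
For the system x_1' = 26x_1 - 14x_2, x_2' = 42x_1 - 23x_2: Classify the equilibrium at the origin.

A = [[26,-14],[42,-23]]; det(A-λI) = λ^2 - 3λ - 10.
λ = -2, 5: opposite signs.

saddle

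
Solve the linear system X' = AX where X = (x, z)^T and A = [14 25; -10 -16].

x(t) = 2c_1e^(-t)sin(5t) - c_1e^(-t)cos(5t) - c_2e^(-t)sin(5t) - 2c_2e^(-t)cos(5t), z(t) = -c_1e^(-t)sin(5t) + c_1e^(-t)cos(5t) + c_2e^(-t)sin(5t) + c_2e^(-t)cos(5t)

Coefficient matrix A = [[14, 25], [-10, -16]].
Characteristic polynomial det(A - λI) = λ^2 + 2λ + 26 = 0.
Eigenvalues λ = -1 ± 5i (complex conjugate pair).
For λ=-1+5i: an eigenvector is (-1,1) - i(2,-1) = (-1 - 2i, 1 + i).
A real fundamental pair from Re and Im of e^((-1+5i)t)v: X_1 = e^(-t)(cos(5t)·(-1,1) + sin(5t)·(2,-1)), X_2 = e^(-t)(sin(5t)·(-1,1) - cos(5t)·(2,-1)).
General solution: c_1X_1 + c_2X_2.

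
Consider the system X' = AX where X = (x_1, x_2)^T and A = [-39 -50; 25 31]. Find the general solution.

x_1(t) = K_1e^(-4t)sin(5t) - 3K_1e^(-4t)cos(5t) - 3K_2e^(-4t)sin(5t) - K_2e^(-4t)cos(5t), x_2(t) = -K_1e^(-4t)sin(5t) + 2K_1e^(-4t)cos(5t) + 2K_2e^(-4t)sin(5t) + K_2e^(-4t)cos(5t)

Coefficient matrix A = [[-39, -50], [25, 31]].
Characteristic polynomial det(A - λI) = λ^2 + 8λ + 41 = 0.
Eigenvalues λ = -4 ± 5i (complex conjugate pair).
For λ=-4+5i: an eigenvector is (-3,2) - i(1,-1) = (-3 - i, 2 + i).
A real fundamental pair from Re and Im of e^((-4+5i)t)v: X_1 = e^(-4t)(cos(5t)·(-3,2) + sin(5t)·(1,-1)), X_2 = e^(-4t)(sin(5t)·(-3,2) - cos(5t)·(1,-1)).
General solution: K_1X_1 + K_2X_2.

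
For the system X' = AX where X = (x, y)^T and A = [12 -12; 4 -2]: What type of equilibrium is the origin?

A = [[12,-12],[4,-2]]; det(A-λI) = λ^2 - 10λ + 24.
λ = 4, 6: both positive.

unstable node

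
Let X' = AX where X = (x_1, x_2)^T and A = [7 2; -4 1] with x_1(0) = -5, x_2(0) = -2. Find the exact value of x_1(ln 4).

A = [[7,2],[-4,1]]; eigenvalues λ = 3, 5.
Eigenvectors: (1,-2) for λ=3, (-1,1) for λ=5.
From the initial condition, c_1 = 7, c_2 = 12.
x_1(ln 4) = (7)(4^3)(1) + (12)(4^5)(-1) = -11840.

-11840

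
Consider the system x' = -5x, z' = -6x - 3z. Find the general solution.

x(t) = -c_1e^(-5t), z(t) = -3c_1e^(-5t) - c_2e^(-3t)

Coefficient matrix A = [[-5, 0], [-6, -3]].
Characteristic polynomial det(A - λI) = λ^2 + 8λ + 15 = 0.
Eigenvalues λ = -5, -3.
For λ=-5: (A-λI) row 2 is [-6, 2], so an eigenvector is (-1, -3).
For λ=-3: (A-λI) row 1 is [-2, 0], so an eigenvector is (0, -1).
General solution: c_1e^(-5t)(-1,-3) + c_2e^(-3t)(0,-1).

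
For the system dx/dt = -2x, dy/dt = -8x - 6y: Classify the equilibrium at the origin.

stable node

A = [[-2,0],[-8,-6]]; det(A-λI) = λ^2 + 8λ + 12.
λ = -2, -6: both negative.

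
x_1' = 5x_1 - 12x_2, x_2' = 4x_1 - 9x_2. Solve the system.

Coefficient matrix A = [[5, -12], [4, -9]].
Characteristic polynomial det(A - λI) = λ^2 + 4λ + 3 = 0.
Eigenvalues λ = -1, -3.
For λ=-1: (A-λI) row 1 is [6, -12], so an eigenvector is (-2, -1).
For λ=-3: (A-λI) row 1 is [8, -12], so an eigenvector is (-3, -2).
General solution: K_1e^(-t)(-2,-1) + K_2e^(-3t)(-3,-2).

x_1(t) = -2K_1e^(-t) - 3K_2e^(-3t), x_2(t) = -K_1e^(-t) - 2K_2e^(-3t)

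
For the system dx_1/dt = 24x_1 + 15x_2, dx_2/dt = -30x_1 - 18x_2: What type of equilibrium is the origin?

unstable spiral

A = [[24,15],[-30,-18]]; det(A-λI) = λ^2 - 6λ + 18.
λ = 3 ± 3i: positive real part.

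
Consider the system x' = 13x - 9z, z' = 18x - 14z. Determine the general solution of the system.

x(t) = C_1e^(4t) - C_2e^(-5t), z(t) = C_1e^(4t) - 2C_2e^(-5t)

Coefficient matrix A = [[13, -9], [18, -14]].
Characteristic polynomial det(A - λI) = λ^2 + λ - 20 = 0.
Eigenvalues λ = 4, -5.
For λ=4: (A-λI) row 1 is [9, -9], so an eigenvector is (1, 1).
For λ=-5: (A-λI) row 1 is [18, -9], so an eigenvector is (-1, -2).
General solution: C_1e^(4t)(1,1) + C_2e^(-5t)(-1,-2).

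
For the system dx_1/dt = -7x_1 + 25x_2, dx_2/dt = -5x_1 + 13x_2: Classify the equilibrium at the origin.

unstable spiral

A = [[-7,25],[-5,13]]; det(A-λI) = λ^2 - 6λ + 34.
λ = 3 ± 5i: positive real part.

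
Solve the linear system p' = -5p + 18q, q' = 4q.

p(t) = 2C_1e^(4t) - C_2e^(-5t), q(t) = C_1e^(4t)

Coefficient matrix A = [[-5, 18], [0, 4]].
Characteristic polynomial det(A - λI) = λ^2 + λ - 20 = 0.
Eigenvalues λ = 4, -5.
For λ=4: (A-λI) row 1 is [-9, 18], so an eigenvector is (2, 1).
For λ=-5: (A-λI) row 1 is [0, 18], so an eigenvector is (-1, 0).
General solution: C_1e^(4t)(2,1) + C_2e^(-5t)(-1,0).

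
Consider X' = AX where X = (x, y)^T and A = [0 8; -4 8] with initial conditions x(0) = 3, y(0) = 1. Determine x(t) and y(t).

x(t) = -e^(4t)sin(4t) + 3e^(4t)cos(4t), y(t) = -2e^(4t)sin(4t) + e^(4t)cos(4t)

Coefficient matrix A = [[0, 8], [-4, 8]].
Characteristic polynomial det(A - λI) = λ^2 - 8λ + 32 = 0.
Eigenvalues λ = 4 ± 4i (complex conjugate pair).
For λ=4+4i: an eigenvector is (-1,0) - i(1,1) = (-1 - i, 0 - i).
A real fundamental pair from Re and Im of e^((4+4i)t)v: X_1 = e^(4t)(cos(4t)·(-1,0) + sin(4t)·(1,1)), X_2 = e^(4t)(sin(4t)·(-1,0) - cos(4t)·(1,1)).
General solution: c_1X_1 + c_2X_2.
Applying x(0)=3, y(0)=1 gives c_1=-2, c_2=-1.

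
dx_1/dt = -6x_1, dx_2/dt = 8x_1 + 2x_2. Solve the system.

x_1(t) = -C_2e^(-6t), x_2(t) = -C_1e^(2t) + C_2e^(-6t)

Coefficient matrix A = [[-6, 0], [8, 2]].
Characteristic polynomial det(A - λI) = λ^2 + 4λ - 12 = 0.
Eigenvalues λ = 2, -6.
For λ=2: (A-λI) row 1 is [-8, 0], so an eigenvector is (0, -1).
For λ=-6: (A-λI) row 2 is [8, 8], so an eigenvector is (-1, 1).
General solution: C_1e^(2t)(0,-1) + C_2e^(-6t)(-1,1).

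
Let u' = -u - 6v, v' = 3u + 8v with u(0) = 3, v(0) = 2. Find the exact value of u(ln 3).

-1611

A = [[-1,-6],[3,8]]; eigenvalues λ = 2, 5.
Eigenvectors: (2,-1) for λ=2, (-1,1) for λ=5.
From the initial condition, c_1 = 5, c_2 = 7.
u(ln 3) = (5)(3^2)(2) + (7)(3^5)(-1) = -1611.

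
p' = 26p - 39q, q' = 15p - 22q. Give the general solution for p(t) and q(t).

Coefficient matrix A = [[26, -39], [15, -22]].
Characteristic polynomial det(A - λI) = λ^2 - 4λ + 13 = 0.
Eigenvalues λ = 2 ± 3i (complex conjugate pair).
For λ=2+3i: an eigenvector is (3,2) - i(-2,-1) = (3 + 2i, 2 + i).
A real fundamental pair from Re and Im of e^((2+3i)t)v: X_1 = e^(2t)(cos(3t)·(3,2) + sin(3t)·(-2,-1)), X_2 = e^(2t)(sin(3t)·(3,2) - cos(3t)·(-2,-1)).
General solution: c_1X_1 + c_2X_2.

p(t) = -2c_1e^(2t)sin(3t) + 3c_1e^(2t)cos(3t) + 3c_2e^(2t)sin(3t) + 2c_2e^(2t)cos(3t), q(t) = -c_1e^(2t)sin(3t) + 2c_1e^(2t)cos(3t) + 2c_2e^(2t)sin(3t) + c_2e^(2t)cos(3t)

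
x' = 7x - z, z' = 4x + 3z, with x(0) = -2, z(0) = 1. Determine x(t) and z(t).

Coefficient matrix A = [[7, -1], [4, 3]].
Characteristic polynomial det(A - λI) = λ^2 - 10λ + 25 = 0.
Single eigenvalue λ = 5 with algebraic multiplicity 2.
Eigenvector v = (-1,-2); generalized eigenvector w with (A-λI)w=v is (-1,-1).
General solution: e^(5t)[c_1·v + c_2·(t·v + w)].
Applying x(0)=-2, z(0)=1 gives c_1=-3, c_2=5.

x(t) = -5te^(5t) - 2e^(5t), z(t) = -10te^(5t) + e^(5t)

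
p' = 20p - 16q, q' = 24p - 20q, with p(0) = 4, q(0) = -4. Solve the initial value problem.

Coefficient matrix A = [[20, -16], [24, -20]].
Characteristic polynomial det(A - λI) = λ^2 - 16 = 0.
Eigenvalues λ = -4, 4.
For λ=-4: (A-λI) row 1 is [24, -16], so an eigenvector is (-2, -3).
For λ=4: (A-λI) row 1 is [16, -16], so an eigenvector is (-1, -1).
General solution: C_1e^(-4t)(-2,-3) + C_2e^(4t)(-1,-1).
Applying p(0)=4, q(0)=-4 gives C_1=8, C_2=-20.

p(t) = 20e^(4t) - 16e^(-4t), q(t) = 20e^(4t) - 24e^(-4t)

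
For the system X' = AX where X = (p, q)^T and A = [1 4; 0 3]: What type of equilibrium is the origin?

unstable node

A = [[1,4],[0,3]]; det(A-λI) = λ^2 - 4λ + 3.
λ = 1, 3: both positive.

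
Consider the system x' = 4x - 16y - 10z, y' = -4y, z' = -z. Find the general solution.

x(t) = 2K_1e^(-t) + 2K_2e^(-4t) + K_3e^(4t), y(t) = K_2e^(-4t), z(t) = K_1e^(-t)

Coefficient matrix A = [[4, -16, -10], [0, -4, 0], [0, 0, -1]].
det(A - λI) = 0 gives eigenvalues λ = -1, -4, 4.
For λ=-1: eigenvector (2,0,1).
For λ=-4: eigenvector (2,1,0).
For λ=4: eigenvector (1,0,0).
General solution: K_1e^(-t)(2,0,1) + K_2e^(-4t)(2,1,0) + K_3e^(4t)(1,0,0).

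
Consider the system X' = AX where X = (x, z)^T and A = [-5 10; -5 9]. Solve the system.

x(t) = -3c_1e^(2t)sin(t) - c_1e^(2t)cos(t) - c_2e^(2t)sin(t) + 3c_2e^(2t)cos(t), z(t) = -2c_1e^(2t)sin(t) - c_1e^(2t)cos(t) - c_2e^(2t)sin(t) + 2c_2e^(2t)cos(t)

Coefficient matrix A = [[-5, 10], [-5, 9]].
Characteristic polynomial det(A - λI) = λ^2 - 4λ + 5 = 0.
Eigenvalues λ = 2 ± i (complex conjugate pair).
For λ=2+i: an eigenvector is (-1,-1) - i(-3,-2) = (-1 + 3i, -1 + 2i).
A real fundamental pair from Re and Im of e^((2+i)t)v: X_1 = e^(2t)(cos(t)·(-1,-1) + sin(t)·(-3,-2)), X_2 = e^(2t)(sin(t)·(-1,-1) - cos(t)·(-3,-2)).
General solution: c_1X_1 + c_2X_2.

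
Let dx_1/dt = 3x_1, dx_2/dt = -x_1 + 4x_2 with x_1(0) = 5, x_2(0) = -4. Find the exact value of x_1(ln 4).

A = [[3,0],[-1,4]]; eigenvalues λ = 3, 4.
Eigenvectors: (-1,-1) for λ=3, (0,1) for λ=4.
From the initial condition, c_1 = -5, c_2 = -9.
x_1(ln 4) = (-5)(4^3)(-1) + (-9)(4^4)(0) = 320.

320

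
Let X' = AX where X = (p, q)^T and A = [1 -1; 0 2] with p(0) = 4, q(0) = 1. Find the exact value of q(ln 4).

16

A = [[1,-1],[0,2]]; eigenvalues λ = 1, 2.
Eigenvectors: (-1,0) for λ=1, (1,-1) for λ=2.
From the initial condition, c_1 = -5, c_2 = -1.
q(ln 4) = (-5)(4^1)(0) + (-1)(4^2)(-1) = 16.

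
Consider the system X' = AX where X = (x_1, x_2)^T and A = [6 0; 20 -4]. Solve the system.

Coefficient matrix A = [[6, 0], [20, -4]].
Characteristic polynomial det(A - λI) = λ^2 - 2λ - 24 = 0.
Eigenvalues λ = 6, -4.
For λ=6: (A-λI) row 2 is [20, -10], so an eigenvector is (-1, -2).
For λ=-4: (A-λI) row 1 is [10, 0], so an eigenvector is (0, 1).
General solution: C_1e^(6t)(-1,-2) + C_2e^(-4t)(0,1).

x_1(t) = -C_1e^(6t), x_2(t) = -2C_1e^(6t) + C_2e^(-4t)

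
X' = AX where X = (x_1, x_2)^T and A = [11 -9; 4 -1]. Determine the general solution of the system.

x_1(t) = -3C_1e^(5t) - 3C_2te^(5t) + C_2e^(5t), x_2(t) = -2C_1e^(5t) - 2C_2te^(5t) + C_2e^(5t)

Coefficient matrix A = [[11, -9], [4, -1]].
Characteristic polynomial det(A - λI) = λ^2 - 10λ + 25 = 0.
Single eigenvalue λ = 5 with algebraic multiplicity 2.
Eigenvector v = (-3,-2); generalized eigenvector w with (A-λI)w=v is (1,1).
General solution: e^(5t)[C_1·v + C_2·(t·v + w)].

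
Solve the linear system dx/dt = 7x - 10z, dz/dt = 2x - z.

x(t) = -2K_1e^(3t)sin(2t) - K_1e^(3t)cos(2t) - K_2e^(3t)sin(2t) + 2K_2e^(3t)cos(2t), z(t) = -K_1e^(3t)sin(2t) + K_2e^(3t)cos(2t)

Coefficient matrix A = [[7, -10], [2, -1]].
Characteristic polynomial det(A - λI) = λ^2 - 6λ + 13 = 0.
Eigenvalues λ = 3 ± 2i (complex conjugate pair).
For λ=3+2i: an eigenvector is (-1,0) - i(-2,-1) = (-1 + 2i, 0 + i).
A real fundamental pair from Re and Im of e^((3+2i)t)v: X_1 = e^(3t)(cos(2t)·(-1,0) + sin(2t)·(-2,-1)), X_2 = e^(3t)(sin(2t)·(-1,0) - cos(2t)·(-2,-1)).
General solution: K_1X_1 + K_2X_2.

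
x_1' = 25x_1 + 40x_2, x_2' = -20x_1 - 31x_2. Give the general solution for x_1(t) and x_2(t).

Coefficient matrix A = [[25, 40], [-20, -31]].
Characteristic polynomial det(A - λI) = λ^2 + 6λ + 25 = 0.
Eigenvalues λ = -3 ± 4i (complex conjugate pair).
For λ=-3+4i: an eigenvector is (-1,1) - i(3,-2) = (-1 - 3i, 1 + 2i).
A real fundamental pair from Re and Im of e^((-3+4i)t)v: X_1 = e^(-3t)(cos(4t)·(-1,1) + sin(4t)·(3,-2)), X_2 = e^(-3t)(sin(4t)·(-1,1) - cos(4t)·(3,-2)).
General solution: K_1X_1 + K_2X_2.

x_1(t) = 3K_1e^(-3t)sin(4t) - K_1e^(-3t)cos(4t) - K_2e^(-3t)sin(4t) - 3K_2e^(-3t)cos(4t), x_2(t) = -2K_1e^(-3t)sin(4t) + K_1e^(-3t)cos(4t) + K_2e^(-3t)sin(4t) + 2K_2e^(-3t)cos(4t)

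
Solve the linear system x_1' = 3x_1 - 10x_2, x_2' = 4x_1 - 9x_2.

Coefficient matrix A = [[3, -10], [4, -9]].
Characteristic polynomial det(A - λI) = λ^2 + 6λ + 13 = 0.
Eigenvalues λ = -3 ± 2i (complex conjugate pair).
For λ=-3+2i: an eigenvector is (2,1) - i(1,1) = (2 - i, 1 - i).
A real fundamental pair from Re and Im of e^((-3+2i)t)v: X_1 = e^(-3t)(cos(2t)·(2,1) + sin(2t)·(1,1)), X_2 = e^(-3t)(sin(2t)·(2,1) - cos(2t)·(1,1)).
General solution: C_1X_1 + C_2X_2.

x_1(t) = C_1e^(-3t)sin(2t) + 2C_1e^(-3t)cos(2t) + 2C_2e^(-3t)sin(2t) - C_2e^(-3t)cos(2t), x_2(t) = C_1e^(-3t)sin(2t) + C_1e^(-3t)cos(2t) + C_2e^(-3t)sin(2t) - C_2e^(-3t)cos(2t)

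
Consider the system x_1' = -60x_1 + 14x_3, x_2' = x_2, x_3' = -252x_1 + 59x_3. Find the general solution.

Coefficient matrix A = [[-60, 0, 14], [0, 1, 0], [-252, 0, 59]].
det(A - λI) = 0 gives eigenvalues λ = -4, 1, 3.
For λ=-4: eigenvector (1,0,4).
For λ=1: eigenvector (0,1,0).
For λ=3: eigenvector (-2,0,-9).
General solution: C_1e^(-4t)(1,0,4) + C_2e^(t)(0,1,0) + C_3e^(3t)(-2,0,-9).

x_1(t) = C_1e^(-4t) - 2C_3e^(3t), x_2(t) = C_2e^(t), x_3(t) = 4C_1e^(-4t) - 9C_3e^(3t)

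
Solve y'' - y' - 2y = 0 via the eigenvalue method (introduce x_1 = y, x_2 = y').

Let x_1 = y, x_2 = y'. Then x_1' = x_2 and x_2' = 2x_1 + x_2.
A = [[0,1],[2,1]]; det(A-λI) = λ^2 - λ - 2.
Eigenvalues λ = 2, -1 with eigenvectors (1,2), (1,-1).

y(t) = c_1e^(2t) + c_2e^(-t)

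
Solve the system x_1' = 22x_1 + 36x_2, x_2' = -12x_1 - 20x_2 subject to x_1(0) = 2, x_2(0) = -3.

Coefficient matrix A = [[22, 36], [-12, -20]].
Characteristic polynomial det(A - λI) = λ^2 - 2λ - 8 = 0.
Eigenvalues λ = -2, 4.
For λ=-2: (A-λI) row 1 is [24, 36], so an eigenvector is (-3, 2).
For λ=4: (A-λI) row 1 is [18, 36], so an eigenvector is (-2, 1).
General solution: K_1e^(-2t)(-3,2) + K_2e^(4t)(-2,1).
Applying x_1(0)=2, x_2(0)=-3 gives K_1=-4, K_2=5.

x_1(t) = -10e^(4t) + 12e^(-2t), x_2(t) = 5e^(4t) - 8e^(-2t)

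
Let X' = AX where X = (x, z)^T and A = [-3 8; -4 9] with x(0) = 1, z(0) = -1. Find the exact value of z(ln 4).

-3064

A = [[-3,8],[-4,9]]; eigenvalues λ = 5, 1.
Eigenvectors: (1,1) for λ=5, (-2,-1) for λ=1.
From the initial condition, c_1 = -3, c_2 = -2.
z(ln 4) = (-3)(4^5)(1) + (-2)(4^1)(-1) = -3064.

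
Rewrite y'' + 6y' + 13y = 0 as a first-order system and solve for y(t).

Let x_1 = y, x_2 = y'. Then x_1' = x_2 and x_2' = -13x_1 - 6x_2.
A = [[0,1],[-13,-6]]; det(A-λI) = λ^2 + 6λ + 13.
Eigenvalues λ = -3 ± 2i.

y(t) = C_1e^(-3t)cos(2t) + C_2e^(-3t)sin(2t)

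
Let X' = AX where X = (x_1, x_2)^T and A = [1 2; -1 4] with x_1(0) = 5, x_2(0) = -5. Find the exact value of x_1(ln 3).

A = [[1,2],[-1,4]]; eigenvalues λ = 3, 2.
Eigenvectors: (-1,-1) for λ=3, (2,1) for λ=2.
From the initial condition, c_1 = 15, c_2 = 10.
x_1(ln 3) = (15)(3^3)(-1) + (10)(3^2)(2) = -225.

-225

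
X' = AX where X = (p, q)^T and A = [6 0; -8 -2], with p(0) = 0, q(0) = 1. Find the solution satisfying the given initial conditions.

Coefficient matrix A = [[6, 0], [-8, -2]].
Characteristic polynomial det(A - λI) = λ^2 - 4λ - 12 = 0.
Eigenvalues λ = 6, -2.
For λ=6: (A-λI) row 2 is [-8, -8], so an eigenvector is (1, -1).
For λ=-2: (A-λI) row 1 is [8, 0], so an eigenvector is (0, -1).
General solution: K_1e^(6t)(1,-1) + K_2e^(-2t)(0,-1).
Applying p(0)=0, q(0)=1 gives K_1=0, K_2=-1.

p(t) = 0, q(t) = e^(-2t)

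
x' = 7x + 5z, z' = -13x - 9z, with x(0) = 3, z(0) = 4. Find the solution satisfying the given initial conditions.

x(t) = 44e^(-t)sin(t) + 3e^(-t)cos(t), z(t) = -71e^(-t)sin(t) + 4e^(-t)cos(t)

Coefficient matrix A = [[7, 5], [-13, -9]].
Characteristic polynomial det(A - λI) = λ^2 + 2λ + 2 = 0.
Eigenvalues λ = -1 ± i (complex conjugate pair).
For λ=-1+i: an eigenvector is (2,-3) - i(1,-2) = (2 - i, -3 + 2i).
A real fundamental pair from Re and Im of e^((-1+i)t)v: X_1 = e^(-t)(cos(t)·(2,-3) + sin(t)·(1,-2)), X_2 = e^(-t)(sin(t)·(2,-3) - cos(t)·(1,-2)).
General solution: C_1X_1 + C_2X_2.
Applying x(0)=3, z(0)=4 gives C_1=10, C_2=17.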